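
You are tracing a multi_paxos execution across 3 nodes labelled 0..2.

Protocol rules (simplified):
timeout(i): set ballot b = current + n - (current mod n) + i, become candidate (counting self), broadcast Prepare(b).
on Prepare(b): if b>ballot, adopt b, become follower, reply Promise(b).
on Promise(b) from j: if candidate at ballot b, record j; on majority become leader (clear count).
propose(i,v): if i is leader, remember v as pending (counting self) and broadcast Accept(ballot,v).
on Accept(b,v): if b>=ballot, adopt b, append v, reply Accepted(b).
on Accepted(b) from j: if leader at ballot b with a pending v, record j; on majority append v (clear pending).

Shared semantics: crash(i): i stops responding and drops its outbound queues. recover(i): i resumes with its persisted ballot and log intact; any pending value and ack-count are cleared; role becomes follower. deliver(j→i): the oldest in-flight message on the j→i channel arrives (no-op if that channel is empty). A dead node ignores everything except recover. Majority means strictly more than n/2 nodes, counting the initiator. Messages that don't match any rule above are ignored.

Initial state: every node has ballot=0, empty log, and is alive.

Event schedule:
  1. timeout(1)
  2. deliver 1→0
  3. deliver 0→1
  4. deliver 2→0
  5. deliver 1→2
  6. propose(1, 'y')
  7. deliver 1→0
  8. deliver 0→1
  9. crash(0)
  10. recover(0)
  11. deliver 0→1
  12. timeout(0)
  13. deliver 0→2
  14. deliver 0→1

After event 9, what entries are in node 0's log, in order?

y

1. timeout(1):  <1:cand b4 ->
2. deliver 1→0:  <0:foll b4 ->
3. deliver 0→1:  <1:lead b4 ->
4. deliver 2→0:  nop
5. deliver 1→2:  <2:foll b4 ->
6. propose(1,'y'):  nop
7. deliver 1→0:  <0:foll b4 y>
8. deliver 0→1:  <1:lead b4 y>
9. crash(0):  <0:✗foll b4 y>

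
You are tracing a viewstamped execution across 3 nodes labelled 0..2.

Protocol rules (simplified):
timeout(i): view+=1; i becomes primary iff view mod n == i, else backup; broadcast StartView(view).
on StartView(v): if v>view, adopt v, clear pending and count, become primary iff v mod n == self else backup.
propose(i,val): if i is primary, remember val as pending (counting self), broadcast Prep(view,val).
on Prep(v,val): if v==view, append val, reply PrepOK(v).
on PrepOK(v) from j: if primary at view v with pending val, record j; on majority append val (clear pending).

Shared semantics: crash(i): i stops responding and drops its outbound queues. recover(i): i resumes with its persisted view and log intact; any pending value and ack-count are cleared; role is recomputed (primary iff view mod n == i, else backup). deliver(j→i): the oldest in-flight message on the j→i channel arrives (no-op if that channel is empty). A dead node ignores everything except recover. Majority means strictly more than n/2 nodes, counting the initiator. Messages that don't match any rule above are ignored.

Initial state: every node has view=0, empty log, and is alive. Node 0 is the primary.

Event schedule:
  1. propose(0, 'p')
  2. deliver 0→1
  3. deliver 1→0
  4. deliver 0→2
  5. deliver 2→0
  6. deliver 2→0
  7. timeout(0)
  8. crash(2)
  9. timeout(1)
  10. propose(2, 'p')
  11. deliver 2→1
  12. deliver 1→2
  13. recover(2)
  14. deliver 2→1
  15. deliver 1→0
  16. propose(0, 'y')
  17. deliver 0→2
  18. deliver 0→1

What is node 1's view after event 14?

1

e1 propose(0,'p'): ·
e2 deliver 0→1: 1[back,v=0,p]
e3 deliver 1→0: 0[prim,v=0,p]
e4 deliver 0→2: 2[back,v=0,p]
e5 deliver 2→0: ·
e6 deliver 2→0: ·
e7 timeout(0): 0[back,v=1,p]
e8 crash(2): 2[✗back,v=0,p]
e9 timeout(1): 1[prim,v=1,p]
e10 propose(2,'p'): ·
e11 deliver 2→1: ·
e12 deliver 1→2: ·
e13 recover(2): 2[back,v=0,p]
e14 deliver 2→1: ·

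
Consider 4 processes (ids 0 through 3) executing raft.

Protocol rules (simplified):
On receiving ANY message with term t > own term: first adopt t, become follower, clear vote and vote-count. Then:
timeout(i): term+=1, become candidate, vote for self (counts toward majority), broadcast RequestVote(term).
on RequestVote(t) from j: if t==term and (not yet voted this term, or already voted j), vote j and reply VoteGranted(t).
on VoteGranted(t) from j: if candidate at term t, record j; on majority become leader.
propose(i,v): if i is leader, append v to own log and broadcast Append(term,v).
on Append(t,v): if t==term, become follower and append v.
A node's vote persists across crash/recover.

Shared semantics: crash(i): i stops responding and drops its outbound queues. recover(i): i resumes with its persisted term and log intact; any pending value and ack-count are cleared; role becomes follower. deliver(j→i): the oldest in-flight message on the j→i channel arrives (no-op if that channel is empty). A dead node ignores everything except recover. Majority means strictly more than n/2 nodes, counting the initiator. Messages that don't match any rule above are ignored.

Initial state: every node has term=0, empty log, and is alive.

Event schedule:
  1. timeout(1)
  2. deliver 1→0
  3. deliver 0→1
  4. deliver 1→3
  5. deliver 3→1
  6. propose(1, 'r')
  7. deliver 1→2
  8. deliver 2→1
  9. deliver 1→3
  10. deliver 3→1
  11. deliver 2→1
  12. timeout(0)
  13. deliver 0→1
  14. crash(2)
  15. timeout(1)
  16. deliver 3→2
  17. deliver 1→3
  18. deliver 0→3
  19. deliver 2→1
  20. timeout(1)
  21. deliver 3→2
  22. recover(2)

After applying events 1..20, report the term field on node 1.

1. timeout(1):  <1:cand t1 ->
2. deliver 1→0:  <0:foll t1 ->
3. deliver 0→1:  nop
4. deliver 1→3:  <3:foll t1 ->
5. deliver 3→1:  <1:lead t1 ->
6. propose(1,'r'):  <1:lead t1 r>
7. deliver 1→2:  <2:foll t1 ->
8. deliver 2→1:  nop
9. deliver 1→3:  <3:foll t1 r>
10. deliver 3→1:  nop
11. deliver 2→1:  nop
12. timeout(0):  <0:cand t2 ->
13. deliver 0→1:  <1:foll t2 r>
14. crash(2):  <2:✗foll t1 ->
15. timeout(1):  <1:cand t3 r>
16. deliver 3→2:  nop
17. deliver 1→3:  <3:foll t3 r>
18. deliver 0→3:  nop
19. deliver 2→1:  nop
20. timeout(1):  <1:cand t4 r>

4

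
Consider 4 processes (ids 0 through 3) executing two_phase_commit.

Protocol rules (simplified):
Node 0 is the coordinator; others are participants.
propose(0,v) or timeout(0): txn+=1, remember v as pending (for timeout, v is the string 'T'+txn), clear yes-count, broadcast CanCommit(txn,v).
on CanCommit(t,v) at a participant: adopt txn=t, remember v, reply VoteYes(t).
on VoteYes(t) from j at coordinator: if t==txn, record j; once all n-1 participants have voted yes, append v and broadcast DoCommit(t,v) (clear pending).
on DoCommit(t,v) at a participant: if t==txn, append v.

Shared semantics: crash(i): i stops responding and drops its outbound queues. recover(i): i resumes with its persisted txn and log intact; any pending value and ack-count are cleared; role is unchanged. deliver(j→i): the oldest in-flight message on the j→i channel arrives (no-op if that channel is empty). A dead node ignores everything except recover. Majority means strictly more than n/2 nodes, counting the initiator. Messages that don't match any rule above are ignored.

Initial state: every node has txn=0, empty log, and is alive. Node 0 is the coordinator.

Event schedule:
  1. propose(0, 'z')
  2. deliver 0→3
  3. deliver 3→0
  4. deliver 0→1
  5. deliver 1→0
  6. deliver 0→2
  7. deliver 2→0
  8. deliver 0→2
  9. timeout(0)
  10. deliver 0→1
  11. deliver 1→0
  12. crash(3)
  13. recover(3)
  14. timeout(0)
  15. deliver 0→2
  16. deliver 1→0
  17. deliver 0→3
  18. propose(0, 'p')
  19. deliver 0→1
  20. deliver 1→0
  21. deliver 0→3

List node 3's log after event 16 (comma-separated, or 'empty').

empty

after 1 — propose(0,'z'): n0:coor/t1/[-]
after 2 — deliver 0→3: n3:part/t1/[-]
after 3 — deliver 3→0: ·
after 4 — deliver 0→1: n1:part/t1/[-]
after 5 — deliver 1→0: ·
after 6 — deliver 0→2: n2:part/t1/[-]
after 7 — deliver 2→0: n0:coor/t1/[z]
after 8 — deliver 0→2: n2:part/t1/[z]
after 9 — timeout(0): n0:coor/t2/[z]
after 10 — deliver 0→1: n1:part/t1/[z]
after 11 — deliver 1→0: ·
after 12 — crash(3): n3:✗part/t1/[-]
after 13 — recover(3): n3:part/t1/[-]
after 14 — timeout(0): n0:coor/t3/[z]
after 15 — deliver 0→2: n2:part/t2/[z]
after 16 — deliver 1→0: ·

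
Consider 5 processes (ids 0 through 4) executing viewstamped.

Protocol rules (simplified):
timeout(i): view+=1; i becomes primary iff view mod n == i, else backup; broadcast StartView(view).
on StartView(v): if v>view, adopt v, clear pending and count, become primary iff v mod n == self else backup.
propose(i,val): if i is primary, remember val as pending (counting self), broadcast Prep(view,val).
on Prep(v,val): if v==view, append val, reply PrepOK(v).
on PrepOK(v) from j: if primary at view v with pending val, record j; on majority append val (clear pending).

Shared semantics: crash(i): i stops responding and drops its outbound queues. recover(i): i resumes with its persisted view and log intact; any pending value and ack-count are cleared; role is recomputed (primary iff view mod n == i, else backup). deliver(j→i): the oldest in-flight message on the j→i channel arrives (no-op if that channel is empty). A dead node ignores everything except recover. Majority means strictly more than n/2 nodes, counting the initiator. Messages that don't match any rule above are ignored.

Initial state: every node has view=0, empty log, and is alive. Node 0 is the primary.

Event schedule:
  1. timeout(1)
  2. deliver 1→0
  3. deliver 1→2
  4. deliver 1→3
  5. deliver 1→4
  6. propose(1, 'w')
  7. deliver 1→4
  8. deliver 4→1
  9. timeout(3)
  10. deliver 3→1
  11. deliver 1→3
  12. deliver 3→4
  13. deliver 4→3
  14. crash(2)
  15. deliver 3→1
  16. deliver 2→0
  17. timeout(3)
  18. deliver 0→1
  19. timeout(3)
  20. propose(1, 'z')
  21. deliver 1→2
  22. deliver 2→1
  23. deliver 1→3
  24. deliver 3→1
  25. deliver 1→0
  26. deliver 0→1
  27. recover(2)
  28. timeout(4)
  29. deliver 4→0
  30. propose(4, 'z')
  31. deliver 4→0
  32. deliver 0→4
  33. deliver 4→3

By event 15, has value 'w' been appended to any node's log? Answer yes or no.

yes

e1 timeout(1): 1[prim,v=1,-]
e2 deliver 1→0: 0[back,v=1,-]
e3 deliver 1→2: 2[back,v=1,-]
e4 deliver 1→3: 3[back,v=1,-]
e5 deliver 1→4: 4[back,v=1,-]
e6 propose(1,'w'): ·
e7 deliver 1→4: 4[back,v=1,w]
e8 deliver 4→1: ·
e9 timeout(3): 3[back,v=2,-]
e10 deliver 3→1: 1[back,v=2,-]
e11 deliver 1→3: ·
e12 deliver 3→4: 4[back,v=2,w]
e13 deliver 4→3: ·
e14 crash(2): 2[✗back,v=1,-]
e15 deliver 3→1: ·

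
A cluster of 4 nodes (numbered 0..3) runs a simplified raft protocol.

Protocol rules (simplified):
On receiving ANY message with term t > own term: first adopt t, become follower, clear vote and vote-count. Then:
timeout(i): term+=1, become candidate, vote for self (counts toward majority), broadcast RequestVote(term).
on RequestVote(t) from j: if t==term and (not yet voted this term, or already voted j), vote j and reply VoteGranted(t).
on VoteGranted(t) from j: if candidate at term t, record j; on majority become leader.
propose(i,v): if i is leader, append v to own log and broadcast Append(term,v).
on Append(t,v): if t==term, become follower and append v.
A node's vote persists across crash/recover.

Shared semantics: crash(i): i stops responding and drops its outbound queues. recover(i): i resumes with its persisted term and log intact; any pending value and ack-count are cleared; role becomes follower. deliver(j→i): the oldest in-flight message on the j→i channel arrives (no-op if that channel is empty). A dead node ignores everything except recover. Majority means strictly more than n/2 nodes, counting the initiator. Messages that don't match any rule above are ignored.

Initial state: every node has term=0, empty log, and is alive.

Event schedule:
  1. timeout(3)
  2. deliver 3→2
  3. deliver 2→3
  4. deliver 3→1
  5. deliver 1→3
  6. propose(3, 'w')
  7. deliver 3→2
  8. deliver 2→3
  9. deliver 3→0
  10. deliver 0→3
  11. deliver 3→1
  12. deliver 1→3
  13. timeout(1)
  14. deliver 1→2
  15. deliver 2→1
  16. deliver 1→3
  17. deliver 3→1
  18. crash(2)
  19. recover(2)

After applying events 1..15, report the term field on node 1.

1. timeout(3):  <3:cand t1 ->
2. deliver 3→2:  <2:foll t1 ->
3. deliver 2→3:  nop
4. deliver 3→1:  <1:foll t1 ->
5. deliver 1→3:  <3:lead t1 ->
6. propose(3,'w'):  <3:lead t1 w>
7. deliver 3→2:  <2:foll t1 w>
8. deliver 2→3:  nop
9. deliver 3→0:  <0:foll t1 ->
10. deliver 0→3:  nop
11. deliver 3→1:  <1:foll t1 w>
12. deliver 1→3:  nop
13. timeout(1):  <1:cand t2 w>
14. deliver 1→2:  <2:foll t2 w>
15. deliver 2→1:  nop

2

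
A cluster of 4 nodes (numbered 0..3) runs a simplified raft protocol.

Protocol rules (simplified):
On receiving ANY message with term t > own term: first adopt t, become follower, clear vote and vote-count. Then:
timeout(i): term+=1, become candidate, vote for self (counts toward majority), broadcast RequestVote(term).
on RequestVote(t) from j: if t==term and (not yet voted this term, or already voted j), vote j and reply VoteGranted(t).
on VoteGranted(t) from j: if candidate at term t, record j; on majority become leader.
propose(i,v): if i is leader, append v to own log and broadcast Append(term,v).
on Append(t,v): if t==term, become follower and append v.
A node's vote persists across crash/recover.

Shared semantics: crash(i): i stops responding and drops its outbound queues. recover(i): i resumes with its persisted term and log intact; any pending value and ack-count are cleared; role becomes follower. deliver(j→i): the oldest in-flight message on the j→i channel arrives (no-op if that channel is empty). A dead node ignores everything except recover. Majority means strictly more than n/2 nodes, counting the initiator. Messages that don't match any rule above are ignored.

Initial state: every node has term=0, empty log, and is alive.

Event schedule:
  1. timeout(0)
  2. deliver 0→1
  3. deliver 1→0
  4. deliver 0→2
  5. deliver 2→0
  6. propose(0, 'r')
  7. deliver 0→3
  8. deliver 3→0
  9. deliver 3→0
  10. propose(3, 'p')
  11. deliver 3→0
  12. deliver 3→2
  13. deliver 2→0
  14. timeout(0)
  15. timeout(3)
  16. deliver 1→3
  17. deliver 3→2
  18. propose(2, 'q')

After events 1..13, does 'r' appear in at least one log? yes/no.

yes

after 1 — timeout(0): n0:cand/t1/[-]
after 2 — deliver 0→1: n1:foll/t1/[-]
after 3 — deliver 1→0: ·
after 4 — deliver 0→2: n2:foll/t1/[-]
after 5 — deliver 2→0: n0:lead/t1/[-]
after 6 — propose(0,'r'): n0:lead/t1/[r]
after 7 — deliver 0→3: n3:foll/t1/[-]
after 8 — deliver 3→0: ·
after 9 — deliver 3→0: ·
after 10 — propose(3,'p'): ·
after 11 — deliver 3→0: ·
after 12 — deliver 3→2: ·
after 13 — deliver 2→0: ·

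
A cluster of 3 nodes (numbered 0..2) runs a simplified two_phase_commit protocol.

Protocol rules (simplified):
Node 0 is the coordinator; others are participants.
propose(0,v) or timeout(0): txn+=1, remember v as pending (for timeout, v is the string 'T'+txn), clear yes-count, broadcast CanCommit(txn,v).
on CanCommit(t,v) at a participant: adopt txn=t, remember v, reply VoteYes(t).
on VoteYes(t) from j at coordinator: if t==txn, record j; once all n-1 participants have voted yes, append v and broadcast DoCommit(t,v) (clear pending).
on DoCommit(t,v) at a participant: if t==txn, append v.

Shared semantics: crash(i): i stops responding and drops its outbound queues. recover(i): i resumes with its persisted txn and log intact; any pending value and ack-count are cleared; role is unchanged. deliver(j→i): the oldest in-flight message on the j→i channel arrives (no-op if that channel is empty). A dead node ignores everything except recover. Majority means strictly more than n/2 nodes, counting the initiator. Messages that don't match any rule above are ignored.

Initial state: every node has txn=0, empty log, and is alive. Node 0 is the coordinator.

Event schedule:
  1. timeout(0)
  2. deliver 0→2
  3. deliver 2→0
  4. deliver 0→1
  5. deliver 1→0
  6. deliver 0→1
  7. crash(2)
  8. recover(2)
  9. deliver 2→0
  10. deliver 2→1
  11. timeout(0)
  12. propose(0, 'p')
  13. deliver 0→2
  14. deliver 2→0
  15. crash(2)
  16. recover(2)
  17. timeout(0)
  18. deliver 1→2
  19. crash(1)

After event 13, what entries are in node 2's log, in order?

T1

e1 timeout(0): 0[coor,t=1,-]
e2 deliver 0→2: 2[part,t=1,-]
e3 deliver 2→0: ·
e4 deliver 0→1: 1[part,t=1,-]
e5 deliver 1→0: 0[coor,t=1,T1]
e6 deliver 0→1: 1[part,t=1,T1]
e7 crash(2): 2[✗part,t=1,-]
e8 recover(2): 2[part,t=1,-]
e9 deliver 2→0: ·
e10 deliver 2→1: ·
e11 timeout(0): 0[coor,t=2,T1]
e12 propose(0,'p'): 0[coor,t=3,T1]
e13 deliver 0→2: 2[part,t=1,T1]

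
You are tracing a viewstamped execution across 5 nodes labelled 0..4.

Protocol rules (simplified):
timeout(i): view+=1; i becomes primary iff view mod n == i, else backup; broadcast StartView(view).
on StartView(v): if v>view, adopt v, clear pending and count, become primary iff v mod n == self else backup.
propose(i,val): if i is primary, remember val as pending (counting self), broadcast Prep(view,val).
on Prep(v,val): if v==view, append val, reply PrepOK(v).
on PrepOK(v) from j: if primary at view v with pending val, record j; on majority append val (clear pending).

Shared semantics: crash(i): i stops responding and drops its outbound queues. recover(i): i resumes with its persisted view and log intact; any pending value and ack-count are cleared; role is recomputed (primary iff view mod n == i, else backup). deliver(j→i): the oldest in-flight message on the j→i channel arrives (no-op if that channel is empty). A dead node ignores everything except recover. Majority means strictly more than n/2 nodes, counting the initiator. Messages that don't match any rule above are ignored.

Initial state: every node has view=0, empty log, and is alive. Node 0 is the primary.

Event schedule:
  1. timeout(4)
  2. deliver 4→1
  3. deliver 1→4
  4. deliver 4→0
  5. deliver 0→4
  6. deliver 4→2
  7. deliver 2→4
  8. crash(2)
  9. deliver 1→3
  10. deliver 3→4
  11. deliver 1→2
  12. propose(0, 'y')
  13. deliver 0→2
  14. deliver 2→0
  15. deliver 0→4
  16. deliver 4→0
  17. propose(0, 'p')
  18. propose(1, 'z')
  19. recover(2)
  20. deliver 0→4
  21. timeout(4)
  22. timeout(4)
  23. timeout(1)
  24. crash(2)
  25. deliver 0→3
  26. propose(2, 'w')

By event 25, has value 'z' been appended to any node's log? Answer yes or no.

no

step 1 timeout(4): 4={back,v=1,log=-}
step 2 deliver 4→1: 1={prim,v=1,log=-}
step 3 deliver 1→4: —
step 4 deliver 4→0: 0={back,v=1,log=-}
step 5 deliver 0→4: —
step 6 deliver 4→2: 2={back,v=1,log=-}
step 7 deliver 2→4: —
step 8 crash(2): 2={✗back,v=1,log=-}
step 9 deliver 1→3: —
step 10 deliver 3→4: —
step 11 deliver 1→2: —
step 12 propose(0,'y'): —
step 13 deliver 0→2: —
step 14 deliver 2→0: —
step 15 deliver 0→4: —
step 16 deliver 4→0: —
step 17 propose(0,'p'): —
step 18 propose(1,'z'): —
step 19 recover(2): 2={back,v=1,log=-}
step 20 deliver 0→4: —
step 21 timeout(4): 4={back,v=2,log=-}
step 22 timeout(4): 4={back,v=3,log=-}
step 23 timeout(1): 1={back,v=2,log=-}
step 24 crash(2): 2={✗back,v=1,log=-}
step 25 deliver 0→3: —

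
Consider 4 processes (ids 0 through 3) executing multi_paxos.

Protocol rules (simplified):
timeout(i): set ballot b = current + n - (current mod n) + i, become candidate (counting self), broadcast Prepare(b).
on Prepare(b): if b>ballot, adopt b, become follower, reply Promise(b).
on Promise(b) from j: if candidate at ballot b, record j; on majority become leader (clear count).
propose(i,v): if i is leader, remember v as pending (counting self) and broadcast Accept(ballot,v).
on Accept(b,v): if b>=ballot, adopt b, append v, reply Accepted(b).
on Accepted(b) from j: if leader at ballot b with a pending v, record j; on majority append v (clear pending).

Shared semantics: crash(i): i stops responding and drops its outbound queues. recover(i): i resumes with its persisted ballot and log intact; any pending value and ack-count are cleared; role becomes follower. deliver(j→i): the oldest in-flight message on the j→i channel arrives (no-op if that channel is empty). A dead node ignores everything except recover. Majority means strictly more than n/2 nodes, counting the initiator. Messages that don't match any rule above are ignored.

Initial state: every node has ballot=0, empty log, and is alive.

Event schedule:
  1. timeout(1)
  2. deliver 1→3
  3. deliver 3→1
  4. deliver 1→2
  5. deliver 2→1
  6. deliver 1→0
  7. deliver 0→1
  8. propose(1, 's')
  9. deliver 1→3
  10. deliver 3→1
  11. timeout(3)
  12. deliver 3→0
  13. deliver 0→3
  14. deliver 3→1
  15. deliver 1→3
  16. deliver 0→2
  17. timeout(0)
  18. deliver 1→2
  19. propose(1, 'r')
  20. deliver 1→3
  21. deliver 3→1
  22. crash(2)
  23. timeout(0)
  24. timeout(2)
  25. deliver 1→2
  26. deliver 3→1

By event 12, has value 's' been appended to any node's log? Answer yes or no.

yes

[1] timeout(1) → N1(cand b5 [-])
[2] deliver 1→3 → N3(foll b5 [-])
[3] deliver 3→1 → ∅
[4] deliver 1→2 → N2(foll b5 [-])
[5] deliver 2→1 → N1(lead b5 [-])
[6] deliver 1→0 → N0(foll b5 [-])
[7] deliver 0→1 → ∅
[8] propose(1,'s') → ∅
[9] deliver 1→3 → N3(foll b5 [s])
[10] deliver 3→1 → ∅
[11] timeout(3) → N3(cand b11 [s])
[12] deliver 3→0 → N0(foll b11 [-])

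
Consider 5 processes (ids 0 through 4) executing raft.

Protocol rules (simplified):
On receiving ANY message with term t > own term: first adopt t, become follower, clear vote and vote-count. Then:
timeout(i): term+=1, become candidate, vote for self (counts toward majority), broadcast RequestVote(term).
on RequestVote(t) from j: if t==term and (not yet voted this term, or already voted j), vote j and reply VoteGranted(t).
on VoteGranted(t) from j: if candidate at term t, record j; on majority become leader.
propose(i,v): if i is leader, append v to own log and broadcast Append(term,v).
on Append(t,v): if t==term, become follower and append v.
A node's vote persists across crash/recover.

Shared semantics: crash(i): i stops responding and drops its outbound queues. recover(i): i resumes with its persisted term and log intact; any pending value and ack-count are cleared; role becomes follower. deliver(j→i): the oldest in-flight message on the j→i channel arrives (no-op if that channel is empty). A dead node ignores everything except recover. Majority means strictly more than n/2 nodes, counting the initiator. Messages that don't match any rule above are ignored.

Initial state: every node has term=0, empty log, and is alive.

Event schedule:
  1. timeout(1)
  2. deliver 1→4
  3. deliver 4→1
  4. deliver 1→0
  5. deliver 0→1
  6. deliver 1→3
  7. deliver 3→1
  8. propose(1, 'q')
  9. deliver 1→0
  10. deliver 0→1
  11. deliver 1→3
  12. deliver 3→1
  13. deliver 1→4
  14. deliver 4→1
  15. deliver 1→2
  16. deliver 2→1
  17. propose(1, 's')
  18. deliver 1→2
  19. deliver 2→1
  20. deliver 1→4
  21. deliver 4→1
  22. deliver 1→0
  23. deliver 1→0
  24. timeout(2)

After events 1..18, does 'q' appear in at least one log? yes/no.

[1] timeout(1) → N1(cand t1 [-])
[2] deliver 1→4 → N4(foll t1 [-])
[3] deliver 4→1 → ∅
[4] deliver 1→0 → N0(foll t1 [-])
[5] deliver 0→1 → N1(lead t1 [-])
[6] deliver 1→3 → N3(foll t1 [-])
[7] deliver 3→1 → ∅
[8] propose(1,'q') → N1(lead t1 [q])
[9] deliver 1→0 → N0(foll t1 [q])
[10] deliver 0→1 → ∅
[11] deliver 1→3 → N3(foll t1 [q])
[12] deliver 3→1 → ∅
[13] deliver 1→4 → N4(foll t1 [q])
[14] deliver 4→1 → ∅
[15] deliver 1→2 → N2(foll t1 [-])
[16] deliver 2→1 → ∅
[17] propose(1,'s') → N1(lead t1 [q,s])
[18] deliver 1→2 → N2(foll t1 [q])

yes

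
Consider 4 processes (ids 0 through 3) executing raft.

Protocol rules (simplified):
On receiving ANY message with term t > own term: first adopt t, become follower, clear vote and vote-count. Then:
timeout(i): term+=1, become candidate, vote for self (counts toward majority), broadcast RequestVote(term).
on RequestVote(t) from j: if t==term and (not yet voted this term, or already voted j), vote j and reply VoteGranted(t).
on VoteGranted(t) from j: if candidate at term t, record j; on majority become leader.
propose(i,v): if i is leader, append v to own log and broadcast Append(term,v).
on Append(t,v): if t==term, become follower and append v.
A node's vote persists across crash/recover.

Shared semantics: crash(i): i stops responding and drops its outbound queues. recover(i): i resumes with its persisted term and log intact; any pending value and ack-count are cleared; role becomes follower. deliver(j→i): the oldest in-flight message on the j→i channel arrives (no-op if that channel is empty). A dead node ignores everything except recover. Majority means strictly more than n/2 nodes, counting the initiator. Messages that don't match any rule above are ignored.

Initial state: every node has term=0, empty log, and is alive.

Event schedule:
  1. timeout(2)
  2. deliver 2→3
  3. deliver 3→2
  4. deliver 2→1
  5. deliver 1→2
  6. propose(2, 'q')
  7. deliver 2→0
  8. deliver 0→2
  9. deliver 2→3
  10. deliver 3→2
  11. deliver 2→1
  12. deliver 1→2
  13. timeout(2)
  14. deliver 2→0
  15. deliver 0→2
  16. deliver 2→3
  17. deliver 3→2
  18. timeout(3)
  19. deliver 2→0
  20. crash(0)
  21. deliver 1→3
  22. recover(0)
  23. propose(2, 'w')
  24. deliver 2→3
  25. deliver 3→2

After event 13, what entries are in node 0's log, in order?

empty

after 1 — timeout(2): n2:cand/t1/[-]
after 2 — deliver 2→3: n3:foll/t1/[-]
after 3 — deliver 3→2: ·
after 4 — deliver 2→1: n1:foll/t1/[-]
after 5 — deliver 1→2: n2:lead/t1/[-]
after 6 — propose(2,'q'): n2:lead/t1/[q]
after 7 — deliver 2→0: n0:foll/t1/[-]
after 8 — deliver 0→2: ·
after 9 — deliver 2→3: n3:foll/t1/[q]
after 10 — deliver 3→2: ·
after 11 — deliver 2→1: n1:foll/t1/[q]
after 12 — deliver 1→2: ·
after 13 — timeout(2): n2:cand/t2/[q]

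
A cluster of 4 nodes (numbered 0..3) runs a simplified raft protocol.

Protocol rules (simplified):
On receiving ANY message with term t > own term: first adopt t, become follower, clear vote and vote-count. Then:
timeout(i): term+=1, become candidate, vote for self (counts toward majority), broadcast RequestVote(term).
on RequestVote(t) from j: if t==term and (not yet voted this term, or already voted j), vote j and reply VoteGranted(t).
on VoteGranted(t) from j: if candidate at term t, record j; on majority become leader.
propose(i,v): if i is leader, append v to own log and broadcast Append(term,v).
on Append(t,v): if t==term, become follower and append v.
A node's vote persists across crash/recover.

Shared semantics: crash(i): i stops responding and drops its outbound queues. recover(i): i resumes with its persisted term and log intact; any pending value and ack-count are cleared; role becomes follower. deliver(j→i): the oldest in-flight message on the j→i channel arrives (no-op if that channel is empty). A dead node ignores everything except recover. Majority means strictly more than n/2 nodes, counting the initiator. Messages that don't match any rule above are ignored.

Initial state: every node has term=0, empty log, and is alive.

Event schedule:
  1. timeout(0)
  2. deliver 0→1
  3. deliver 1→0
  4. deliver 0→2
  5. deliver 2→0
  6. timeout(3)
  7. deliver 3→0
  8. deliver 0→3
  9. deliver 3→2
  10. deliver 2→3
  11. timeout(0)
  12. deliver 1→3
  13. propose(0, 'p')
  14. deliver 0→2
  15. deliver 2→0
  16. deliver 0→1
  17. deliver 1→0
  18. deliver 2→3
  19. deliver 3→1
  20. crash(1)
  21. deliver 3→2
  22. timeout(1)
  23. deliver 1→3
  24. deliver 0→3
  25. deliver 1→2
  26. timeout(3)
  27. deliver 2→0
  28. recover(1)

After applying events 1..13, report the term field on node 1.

1

e1 timeout(0): 0[cand,t=1,-]
e2 deliver 0→1: 1[foll,t=1,-]
e3 deliver 1→0: ·
e4 deliver 0→2: 2[foll,t=1,-]
e5 deliver 2→0: 0[lead,t=1,-]
e6 timeout(3): 3[cand,t=1,-]
e7 deliver 3→0: ·
e8 deliver 0→3: ·
e9 deliver 3→2: ·
e10 deliver 2→3: ·
e11 timeout(0): 0[cand,t=2,-]
e12 deliver 1→3: ·
e13 propose(0,'p'): ·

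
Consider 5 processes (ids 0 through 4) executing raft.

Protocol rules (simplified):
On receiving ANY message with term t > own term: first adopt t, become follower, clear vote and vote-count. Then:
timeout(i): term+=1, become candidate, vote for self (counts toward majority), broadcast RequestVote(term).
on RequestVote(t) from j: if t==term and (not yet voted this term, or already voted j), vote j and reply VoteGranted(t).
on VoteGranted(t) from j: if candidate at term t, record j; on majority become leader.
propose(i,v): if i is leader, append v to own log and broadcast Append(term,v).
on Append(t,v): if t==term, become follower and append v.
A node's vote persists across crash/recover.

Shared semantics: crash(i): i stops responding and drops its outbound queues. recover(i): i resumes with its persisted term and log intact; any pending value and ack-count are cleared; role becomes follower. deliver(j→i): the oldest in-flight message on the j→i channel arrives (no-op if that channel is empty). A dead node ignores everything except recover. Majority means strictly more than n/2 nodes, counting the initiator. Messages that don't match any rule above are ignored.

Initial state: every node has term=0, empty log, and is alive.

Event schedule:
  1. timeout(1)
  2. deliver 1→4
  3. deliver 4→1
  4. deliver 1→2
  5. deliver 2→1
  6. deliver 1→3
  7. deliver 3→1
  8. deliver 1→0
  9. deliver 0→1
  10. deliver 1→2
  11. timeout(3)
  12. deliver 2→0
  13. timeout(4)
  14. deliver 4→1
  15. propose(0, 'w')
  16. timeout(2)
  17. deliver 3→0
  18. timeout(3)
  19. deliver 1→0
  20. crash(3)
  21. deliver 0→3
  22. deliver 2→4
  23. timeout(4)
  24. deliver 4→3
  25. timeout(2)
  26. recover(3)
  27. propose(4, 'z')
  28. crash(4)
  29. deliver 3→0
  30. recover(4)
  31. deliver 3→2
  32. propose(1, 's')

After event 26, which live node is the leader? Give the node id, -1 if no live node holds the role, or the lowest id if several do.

-1

[1] timeout(1) → N1(cand t1 [-])
[2] deliver 1→4 → N4(foll t1 [-])
[3] deliver 4→1 → ∅
[4] deliver 1→2 → N2(foll t1 [-])
[5] deliver 2→1 → N1(lead t1 [-])
[6] deliver 1→3 → N3(foll t1 [-])
[7] deliver 3→1 → ∅
[8] deliver 1→0 → N0(foll t1 [-])
[9] deliver 0→1 → ∅
[10] deliver 1→2 → ∅
[11] timeout(3) → N3(cand t2 [-])
[12] deliver 2→0 → ∅
[13] timeout(4) → N4(cand t2 [-])
[14] deliver 4→1 → N1(foll t2 [-])
[15] propose(0,'w') → ∅
[16] timeout(2) → N2(cand t2 [-])
[17] deliver 3→0 → N0(foll t2 [-])
[18] timeout(3) → N3(cand t3 [-])
[19] deliver 1→0 → ∅
[20] crash(3) → N3(✗cand t3 [-])
[21] deliver 0→3 → ∅
[22] deliver 2→4 → ∅
[23] timeout(4) → N4(cand t3 [-])
[24] deliver 4→3 → ∅
[25] timeout(2) → N2(cand t3 [-])
[26] recover(3) → N3(foll t3 [-])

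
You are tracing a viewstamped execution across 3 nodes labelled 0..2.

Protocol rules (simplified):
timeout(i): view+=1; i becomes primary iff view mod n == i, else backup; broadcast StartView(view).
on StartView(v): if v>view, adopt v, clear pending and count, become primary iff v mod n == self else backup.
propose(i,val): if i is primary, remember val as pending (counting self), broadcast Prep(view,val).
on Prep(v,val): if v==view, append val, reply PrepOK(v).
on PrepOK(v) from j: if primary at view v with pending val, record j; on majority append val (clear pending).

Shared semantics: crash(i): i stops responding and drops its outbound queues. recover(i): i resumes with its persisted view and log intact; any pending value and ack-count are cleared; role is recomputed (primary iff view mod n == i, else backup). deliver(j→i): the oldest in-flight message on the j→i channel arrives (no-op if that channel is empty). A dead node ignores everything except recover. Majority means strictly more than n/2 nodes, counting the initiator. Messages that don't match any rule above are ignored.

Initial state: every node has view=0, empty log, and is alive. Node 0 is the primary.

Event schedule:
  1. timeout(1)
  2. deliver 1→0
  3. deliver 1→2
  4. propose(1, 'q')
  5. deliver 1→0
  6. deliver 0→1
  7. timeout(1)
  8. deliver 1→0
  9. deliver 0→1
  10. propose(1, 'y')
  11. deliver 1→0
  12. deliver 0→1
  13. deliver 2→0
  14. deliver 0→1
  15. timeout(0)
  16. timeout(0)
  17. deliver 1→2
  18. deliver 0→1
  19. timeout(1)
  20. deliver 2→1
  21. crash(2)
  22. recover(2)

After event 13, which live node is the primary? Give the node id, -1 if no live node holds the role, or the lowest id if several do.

[1] timeout(1) → N1(prim v1 [-])
[2] deliver 1→0 → N0(back v1 [-])
[3] deliver 1→2 → N2(back v1 [-])
[4] propose(1,'q') → ∅
[5] deliver 1→0 → N0(back v1 [q])
[6] deliver 0→1 → N1(prim v1 [q])
[7] timeout(1) → N1(back v2 [q])
[8] deliver 1→0 → N0(back v2 [q])
[9] deliver 0→1 → ∅
[10] propose(1,'y') → ∅
[11] deliver 1→0 → ∅
[12] deliver 0→1 → ∅
[13] deliver 2→0 → ∅

-1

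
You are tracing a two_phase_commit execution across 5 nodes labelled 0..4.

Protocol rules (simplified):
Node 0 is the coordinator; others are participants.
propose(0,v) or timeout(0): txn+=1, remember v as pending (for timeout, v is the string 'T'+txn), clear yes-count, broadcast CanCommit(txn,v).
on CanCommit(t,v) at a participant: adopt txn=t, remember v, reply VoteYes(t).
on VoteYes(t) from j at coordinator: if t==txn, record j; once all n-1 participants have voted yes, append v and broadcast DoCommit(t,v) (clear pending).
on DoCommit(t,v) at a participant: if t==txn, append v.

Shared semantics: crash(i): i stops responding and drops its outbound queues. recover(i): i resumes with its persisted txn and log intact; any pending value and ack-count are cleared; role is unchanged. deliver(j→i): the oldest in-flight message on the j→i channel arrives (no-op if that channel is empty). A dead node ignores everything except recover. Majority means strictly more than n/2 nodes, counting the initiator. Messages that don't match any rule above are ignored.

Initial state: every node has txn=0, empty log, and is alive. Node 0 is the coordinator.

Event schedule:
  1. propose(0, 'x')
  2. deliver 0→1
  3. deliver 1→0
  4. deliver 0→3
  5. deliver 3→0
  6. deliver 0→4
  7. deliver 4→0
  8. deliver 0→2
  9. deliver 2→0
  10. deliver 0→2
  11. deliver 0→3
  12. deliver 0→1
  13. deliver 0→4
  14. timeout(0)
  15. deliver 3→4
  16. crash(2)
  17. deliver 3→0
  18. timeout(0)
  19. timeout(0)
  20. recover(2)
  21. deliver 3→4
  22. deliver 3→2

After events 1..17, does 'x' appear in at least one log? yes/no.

e1 propose(0,'x'): 0[coor,t=1,-]
e2 deliver 0→1: 1[part,t=1,-]
e3 deliver 1→0: ·
e4 deliver 0→3: 3[part,t=1,-]
e5 deliver 3→0: ·
e6 deliver 0→4: 4[part,t=1,-]
e7 deliver 4→0: ·
e8 deliver 0→2: 2[part,t=1,-]
e9 deliver 2→0: 0[coor,t=1,x]
e10 deliver 0→2: 2[part,t=1,x]
e11 deliver 0→3: 3[part,t=1,x]
e12 deliver 0→1: 1[part,t=1,x]
e13 deliver 0→4: 4[part,t=1,x]
e14 timeout(0): 0[coor,t=2,x]
e15 deliver 3→4: ·
e16 crash(2): 2[✗part,t=1,x]
e17 deliver 3→0: ·

yes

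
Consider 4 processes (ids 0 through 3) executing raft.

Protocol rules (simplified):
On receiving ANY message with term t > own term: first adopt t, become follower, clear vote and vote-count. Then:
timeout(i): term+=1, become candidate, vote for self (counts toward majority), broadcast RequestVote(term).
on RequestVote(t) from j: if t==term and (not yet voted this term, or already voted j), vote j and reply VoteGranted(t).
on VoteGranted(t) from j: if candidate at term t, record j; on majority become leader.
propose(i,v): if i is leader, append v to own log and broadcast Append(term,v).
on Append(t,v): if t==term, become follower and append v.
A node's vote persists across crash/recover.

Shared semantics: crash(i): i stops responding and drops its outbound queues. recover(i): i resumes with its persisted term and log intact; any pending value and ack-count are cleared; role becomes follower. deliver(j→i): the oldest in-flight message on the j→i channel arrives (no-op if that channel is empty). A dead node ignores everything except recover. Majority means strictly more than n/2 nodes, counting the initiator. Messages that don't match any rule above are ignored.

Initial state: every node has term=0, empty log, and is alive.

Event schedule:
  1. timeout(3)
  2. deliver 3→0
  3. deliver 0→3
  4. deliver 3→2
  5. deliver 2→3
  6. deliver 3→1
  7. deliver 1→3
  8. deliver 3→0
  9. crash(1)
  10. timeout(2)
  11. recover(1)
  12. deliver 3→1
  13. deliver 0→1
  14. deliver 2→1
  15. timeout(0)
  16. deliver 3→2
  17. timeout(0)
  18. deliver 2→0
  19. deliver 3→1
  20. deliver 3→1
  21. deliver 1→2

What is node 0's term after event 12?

1

1. timeout(3):  <3:cand t1 ->
2. deliver 3→0:  <0:foll t1 ->
3. deliver 0→3:  nop
4. deliver 3→2:  <2:foll t1 ->
5. deliver 2→3:  <3:lead t1 ->
6. deliver 3→1:  <1:foll t1 ->
7. deliver 1→3:  nop
8. deliver 3→0:  nop
9. crash(1):  <1:✗foll t1 ->
10. timeout(2):  <2:cand t2 ->
11. recover(1):  <1:foll t1 ->
12. deliver 3→1:  nop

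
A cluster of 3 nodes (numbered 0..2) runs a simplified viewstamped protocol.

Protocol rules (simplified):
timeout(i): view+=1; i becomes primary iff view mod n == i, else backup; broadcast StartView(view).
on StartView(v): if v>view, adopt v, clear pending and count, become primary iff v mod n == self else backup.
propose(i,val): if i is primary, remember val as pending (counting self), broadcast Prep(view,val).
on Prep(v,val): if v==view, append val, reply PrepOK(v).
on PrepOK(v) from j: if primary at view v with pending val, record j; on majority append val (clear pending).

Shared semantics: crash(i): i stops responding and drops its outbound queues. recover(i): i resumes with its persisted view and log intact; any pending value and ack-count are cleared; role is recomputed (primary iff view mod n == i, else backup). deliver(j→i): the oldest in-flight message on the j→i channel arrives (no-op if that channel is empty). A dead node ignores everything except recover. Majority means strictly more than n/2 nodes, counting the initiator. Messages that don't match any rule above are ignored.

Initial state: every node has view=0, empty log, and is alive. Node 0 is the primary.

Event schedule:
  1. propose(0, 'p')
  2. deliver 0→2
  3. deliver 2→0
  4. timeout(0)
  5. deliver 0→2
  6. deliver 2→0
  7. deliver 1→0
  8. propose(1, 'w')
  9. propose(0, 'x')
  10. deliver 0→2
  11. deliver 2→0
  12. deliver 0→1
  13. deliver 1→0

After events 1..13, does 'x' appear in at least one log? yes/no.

e1 propose(0,'p'): ·
e2 deliver 0→2: 2[back,v=0,p]
e3 deliver 2→0: 0[prim,v=0,p]
e4 timeout(0): 0[back,v=1,p]
e5 deliver 0→2: 2[back,v=1,p]
e6 deliver 2→0: ·
e7 deliver 1→0: ·
e8 propose(1,'w'): ·
e9 propose(0,'x'): ·
e10 deliver 0→2: ·
e11 deliver 2→0: ·
e12 deliver 0→1: 1[back,v=0,p]
e13 deliver 1→0: ·

no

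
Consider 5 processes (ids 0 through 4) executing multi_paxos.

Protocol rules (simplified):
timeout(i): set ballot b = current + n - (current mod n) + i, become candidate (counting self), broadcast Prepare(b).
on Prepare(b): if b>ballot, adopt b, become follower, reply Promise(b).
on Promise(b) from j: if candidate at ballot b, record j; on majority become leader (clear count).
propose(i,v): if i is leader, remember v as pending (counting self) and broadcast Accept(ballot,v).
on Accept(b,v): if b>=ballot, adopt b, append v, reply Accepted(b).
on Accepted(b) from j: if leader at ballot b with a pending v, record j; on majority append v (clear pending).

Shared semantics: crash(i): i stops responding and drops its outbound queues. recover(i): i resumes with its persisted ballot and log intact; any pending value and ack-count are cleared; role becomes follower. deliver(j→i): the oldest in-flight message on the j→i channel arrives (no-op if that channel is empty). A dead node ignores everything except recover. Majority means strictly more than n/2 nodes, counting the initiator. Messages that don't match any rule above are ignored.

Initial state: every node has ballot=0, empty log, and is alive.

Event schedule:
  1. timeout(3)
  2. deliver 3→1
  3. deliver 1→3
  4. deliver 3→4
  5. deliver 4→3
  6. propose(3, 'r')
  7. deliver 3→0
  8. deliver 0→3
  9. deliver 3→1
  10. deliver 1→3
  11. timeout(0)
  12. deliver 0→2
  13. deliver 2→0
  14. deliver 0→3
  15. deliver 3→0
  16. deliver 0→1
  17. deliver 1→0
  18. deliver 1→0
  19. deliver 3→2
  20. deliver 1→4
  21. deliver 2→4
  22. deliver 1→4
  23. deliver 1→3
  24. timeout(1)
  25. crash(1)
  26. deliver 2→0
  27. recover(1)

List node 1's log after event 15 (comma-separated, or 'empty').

r

1. timeout(3):  <3:cand b8 ->
2. deliver 3→1:  <1:foll b8 ->
3. deliver 1→3:  nop
4. deliver 3→4:  <4:foll b8 ->
5. deliver 4→3:  <3:lead b8 ->
6. propose(3,'r'):  nop
7. deliver 3→0:  <0:foll b8 ->
8. deliver 0→3:  nop
9. deliver 3→1:  <1:foll b8 r>
10. deliver 1→3:  nop
11. timeout(0):  <0:cand b10 ->
12. deliver 0→2:  <2:foll b10 ->
13. deliver 2→0:  nop
14. deliver 0→3:  <3:foll b10 ->
15. deliver 3→0:  nop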